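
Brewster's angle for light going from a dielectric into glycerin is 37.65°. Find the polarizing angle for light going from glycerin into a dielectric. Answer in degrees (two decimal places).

Reversing the direction swaps n₁ and n₂, so tan θ_B' = 1/tan θ_B and θ_B' = 90° − θ_B.
Hence θ_B' = 90° − 37.65° = 52.35°.

θ_B' ≈ 52.35°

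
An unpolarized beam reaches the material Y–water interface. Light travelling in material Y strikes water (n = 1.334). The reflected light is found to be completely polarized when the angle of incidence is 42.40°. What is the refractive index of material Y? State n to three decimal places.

n ≈ 1.461

Full polarization of the reflected beam means tan θ_B = n₂/n₁, where n₁ is the incident medium (material Y).
n₁ = n₂ / tan θ_B = 1.334 / tan 42.40° = 1.461.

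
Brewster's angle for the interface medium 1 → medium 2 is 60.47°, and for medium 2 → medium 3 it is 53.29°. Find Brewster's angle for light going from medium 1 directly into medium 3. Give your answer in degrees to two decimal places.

n₂/n₁ = tan 60.47° = 1.7653 and n₃/n₂ = tan 53.29° = 1.3411.
Multiplying, n₃/n₁ = 1.7653 × 1.3411 = 2.3675, and θ_B(1→3) = arctan 2.3675 = 67.10°.

θ_B ≈ 67.10°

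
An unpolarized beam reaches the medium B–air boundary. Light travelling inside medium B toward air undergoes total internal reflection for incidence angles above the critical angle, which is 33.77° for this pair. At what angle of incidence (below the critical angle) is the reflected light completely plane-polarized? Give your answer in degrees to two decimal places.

θ_B ≈ 29.07°

At the critical angle sin θ_c = n₂/n₁, giving n₂/n₁ = sin 33.77° = 0.5559.
Then tan θ_B = n₂/n₁ = 0.5559, so θ_B = arctan 0.5559 = 29.07°.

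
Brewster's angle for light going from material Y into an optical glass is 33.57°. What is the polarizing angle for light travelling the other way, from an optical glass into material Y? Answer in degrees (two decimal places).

The two Brewster angles are complementary: θ_B' = 90° − θ_B = 90° − 33.57° = 56.43°.

θ_B' ≈ 56.43°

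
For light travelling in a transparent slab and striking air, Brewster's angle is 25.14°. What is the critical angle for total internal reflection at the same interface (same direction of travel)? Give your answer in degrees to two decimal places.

tan θ_B = n₂/n₁ = tan 25.14° = 0.4693.
Total internal reflection: sin θ_c = n₂/n₁ = 0.4693.
θ_c = arcsin(0.4693) = 27.99°.

θ_c ≈ 27.99°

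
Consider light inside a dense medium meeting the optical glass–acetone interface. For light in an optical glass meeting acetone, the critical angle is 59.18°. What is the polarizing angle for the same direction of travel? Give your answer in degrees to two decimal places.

sin θ_c = n₂/n₁, so n₂/n₁ = sin 59.18° = 0.8588.
Brewster: tan θ_B = n₂/n₁ = 0.8588.
θ_B = arctan(0.8588) = 40.66°.

θ_B ≈ 40.66°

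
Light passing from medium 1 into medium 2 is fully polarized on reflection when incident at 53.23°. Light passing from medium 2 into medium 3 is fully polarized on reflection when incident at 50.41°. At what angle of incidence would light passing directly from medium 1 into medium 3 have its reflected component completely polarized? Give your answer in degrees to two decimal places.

θ_B ≈ 58.28°

Each Brewster angle gives a ratio: n₂/n₁ = tan 53.23° = 1.3382, n₃/n₂ = tan 50.41° = 1.2092.
So n₃/n₁ = (n₂/n₁)(n₃/n₂) = 1.3382 × 1.2092 = 1.6182.
θ_B(1→3) = arctan(1.6182) = 58.28°.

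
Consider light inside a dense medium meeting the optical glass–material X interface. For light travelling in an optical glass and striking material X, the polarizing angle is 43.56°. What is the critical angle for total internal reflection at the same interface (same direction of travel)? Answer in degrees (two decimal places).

θ_c ≈ 71.98°

From Brewster, n₂/n₁ = tan θ_B = tan 43.56° = 0.9510.
Then sin θ_c = n₂/n₁ = 0.9510, so θ_c = arcsin 0.9510 = 71.98°.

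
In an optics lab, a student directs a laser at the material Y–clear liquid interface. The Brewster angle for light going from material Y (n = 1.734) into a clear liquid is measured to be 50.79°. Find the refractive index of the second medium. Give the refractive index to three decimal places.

n ≈ 2.125

At the Brewster angle, tan θ_B = n₂/n₁ with n₁ on the incident side (material Y) and n₂ on the transmitted side (a clear liquid).
n₂ = n₁ tan θ_B = 1.734 × tan 50.79° = 2.125.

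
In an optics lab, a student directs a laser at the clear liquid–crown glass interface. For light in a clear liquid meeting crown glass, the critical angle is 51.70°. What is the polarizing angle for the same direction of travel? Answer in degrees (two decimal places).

θ_B ≈ 38.12°

n₂/n₁ = sin θ_c = sin 51.70° = 0.7848.
tan θ_B equals the same ratio, so θ_B = arctan(0.7848) = 38.12°.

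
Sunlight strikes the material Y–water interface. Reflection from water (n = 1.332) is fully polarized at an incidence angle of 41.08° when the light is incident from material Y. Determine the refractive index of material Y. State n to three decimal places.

At Brewster's angle, tan θ_B = n₂/n₁ with n₁ on the incident side (material Y) and n₂ on the transmitted side (water).
n₁ = n₂ / tan θ_B = 1.332 / tan 41.08° = 1.528.

n ≈ 1.528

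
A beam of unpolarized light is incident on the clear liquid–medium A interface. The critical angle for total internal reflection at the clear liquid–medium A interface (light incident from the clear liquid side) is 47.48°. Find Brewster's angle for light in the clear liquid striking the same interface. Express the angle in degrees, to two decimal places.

sin θ_c = n₂/n₁, so n₂/n₁ = sin 47.48° = 0.7370.
Brewster: tan θ_B = n₂/n₁ = 0.7370.
θ_B = arctan(0.7370) = 36.39°.

θ_B ≈ 36.39°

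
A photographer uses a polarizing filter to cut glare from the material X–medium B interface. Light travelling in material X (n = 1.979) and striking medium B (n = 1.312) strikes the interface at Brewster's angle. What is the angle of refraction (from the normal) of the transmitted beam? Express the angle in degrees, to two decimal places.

First find Brewster's angle: tan θ_B = 1.312/1.979 = 0.6630, giving θ_B = 33.54°.
The refracted ray is perpendicular to the reflected ray, so θ_t = 90° − θ_B = 56.46°.

θ_t ≈ 56.46°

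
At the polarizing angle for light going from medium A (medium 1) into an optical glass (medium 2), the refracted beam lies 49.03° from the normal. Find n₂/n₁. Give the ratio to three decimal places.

At Brewster incidence θ_B = 90° − θ_t = 90° − 49.03° = 40.97°.
tan θ_B = n₂/n₁, so n₂/n₁ = tan 40.97° = 0.868.

n₂/n₁ ≈ 0.868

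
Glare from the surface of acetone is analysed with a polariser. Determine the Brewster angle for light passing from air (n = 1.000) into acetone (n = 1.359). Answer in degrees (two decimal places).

Here n₂/n₁ = 1.359/1.000 = 1.3590, and Brewster's law gives tan θ_B = n₂/n₁.
θ_B = arctan(1.3590) = 53.65°.

θ_B ≈ 53.65°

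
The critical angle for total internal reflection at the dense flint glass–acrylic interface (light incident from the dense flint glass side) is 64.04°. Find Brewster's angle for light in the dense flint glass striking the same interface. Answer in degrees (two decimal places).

θ_B ≈ 41.96°

n₂/n₁ = sin θ_c = sin 64.04° = 0.8991.
tan θ_B equals the same ratio, so θ_B = arctan(0.8991) = 41.96°.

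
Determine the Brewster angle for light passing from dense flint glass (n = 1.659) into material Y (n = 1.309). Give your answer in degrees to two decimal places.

Here n₂/n₁ = 1.309/1.659 = 0.7890, and Brewster's law gives tan θ_B = n₂/n₁.
So θ_B = arctan 0.7890 = 38.27°.

θ_B ≈ 38.27°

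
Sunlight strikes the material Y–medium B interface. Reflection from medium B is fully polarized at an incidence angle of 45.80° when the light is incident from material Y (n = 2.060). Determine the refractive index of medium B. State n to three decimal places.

n ≈ 2.118

Brewster's law: tan θ_B = n₂/n₁ (light incident in material Y, refracted into medium B).
n₂ = n₁ tan θ_B = 2.060 × tan 45.80° = 2.118.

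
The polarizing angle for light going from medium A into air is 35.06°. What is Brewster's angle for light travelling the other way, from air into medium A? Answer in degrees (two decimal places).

tan θ_B' = n₁/n₂ = 1/tan θ_B, so θ_B' = 90° − θ_B.
θ_B' = 90° − 35.06° = 54.94°.

θ_B' ≈ 54.94°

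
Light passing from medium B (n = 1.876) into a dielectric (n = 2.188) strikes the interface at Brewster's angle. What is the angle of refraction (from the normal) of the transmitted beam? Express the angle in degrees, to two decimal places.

θ_B = arctan(n₂/n₁) = arctan(2.188/1.876) = 49.39°.
At Brewster's angle the reflected and refracted rays are perpendicular, so θ_t = 90° − θ_B = 90° − 49.39° = 40.61°.

θ_t ≈ 40.61°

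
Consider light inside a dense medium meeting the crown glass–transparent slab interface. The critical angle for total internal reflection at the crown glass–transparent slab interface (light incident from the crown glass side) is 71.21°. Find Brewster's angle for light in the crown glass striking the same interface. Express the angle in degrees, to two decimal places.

sin θ_c = n₂/n₁, so n₂/n₁ = sin 71.21° = 0.9467.
Brewster: tan θ_B = n₂/n₁ = 0.9467.
θ_B = arctan(0.9467) = 43.43°.

θ_B ≈ 43.43°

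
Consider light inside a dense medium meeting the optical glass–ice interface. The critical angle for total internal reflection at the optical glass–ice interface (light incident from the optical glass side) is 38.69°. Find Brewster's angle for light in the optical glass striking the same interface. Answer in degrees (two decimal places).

θ_B ≈ 32.01°

n₂/n₁ = sin θ_c = sin 38.69° = 0.6251.
tan θ_B equals the same ratio, so θ_B = arctan(0.6251) = 32.01°.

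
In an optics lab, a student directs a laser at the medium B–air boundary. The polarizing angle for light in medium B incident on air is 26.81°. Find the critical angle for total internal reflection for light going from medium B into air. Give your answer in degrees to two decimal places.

θ_c ≈ 30.35°

From Brewster, n₂/n₁ = tan θ_B = tan 26.81° = 0.5054.
Then sin θ_c = n₂/n₁ = 0.5054, so θ_c = arcsin 0.5054 = 30.35°.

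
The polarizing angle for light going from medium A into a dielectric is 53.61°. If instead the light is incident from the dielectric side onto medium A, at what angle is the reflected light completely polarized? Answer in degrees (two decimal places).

tan θ_B' = n₁/n₂ = 1/tan θ_B, so θ_B' = 90° − θ_B.
θ_B' = 90° − 53.61° = 36.39°.

θ_B' ≈ 36.39°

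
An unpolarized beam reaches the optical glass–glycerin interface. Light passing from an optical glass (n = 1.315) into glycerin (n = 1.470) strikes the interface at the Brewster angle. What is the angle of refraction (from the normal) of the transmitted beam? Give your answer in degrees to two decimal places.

θ_t ≈ 41.81°

First find Brewster's angle: tan θ_B = 1.470/1.315 = 1.1179, giving θ_B = 48.19°.
Since θ_B + θ_t = 90° at Brewster incidence, θ_t = 90° − 48.19° = 41.81°.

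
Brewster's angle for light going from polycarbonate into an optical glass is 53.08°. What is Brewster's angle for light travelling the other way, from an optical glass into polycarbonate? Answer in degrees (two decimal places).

θ_B' ≈ 36.92°

tan θ_B' = n₁/n₂ = 1/tan θ_B, so θ_B' = 90° − θ_B.
θ_B' = 90° − 53.08° = 36.92°.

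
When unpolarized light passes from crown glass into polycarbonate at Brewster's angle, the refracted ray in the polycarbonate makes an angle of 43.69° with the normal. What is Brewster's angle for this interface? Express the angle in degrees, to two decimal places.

θ_B ≈ 46.31°

Brewster's condition makes the reflected and refracted beams perpendicular: θ_B + θ_t = 90°.
So θ_B = 90° − θ_t = 90° − 43.69° = 46.31°.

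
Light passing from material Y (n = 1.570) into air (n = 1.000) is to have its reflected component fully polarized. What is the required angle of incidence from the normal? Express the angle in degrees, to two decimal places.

θ_B ≈ 32.49°

Brewster's condition: tan θ_B = n₂/n₁ = 1.000/1.570 = 0.6369.
θ_B = arctan(0.6369) = 32.49°.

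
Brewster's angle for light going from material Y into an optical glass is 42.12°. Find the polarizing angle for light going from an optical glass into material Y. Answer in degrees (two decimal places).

The two Brewster angles are complementary: θ_B' = 90° − θ_B = 90° − 42.12° = 47.88°.

θ_B' ≈ 47.88°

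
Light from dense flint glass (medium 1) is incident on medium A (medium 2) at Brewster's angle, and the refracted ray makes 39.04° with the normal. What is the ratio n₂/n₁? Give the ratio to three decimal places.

n₂/n₁ ≈ 1.233

θ_B + θ_t = 90°, so θ_B = 90° − 39.04° = 50.96°.
Then n₂/n₁ = tan θ_B = tan 50.96° = 1.233.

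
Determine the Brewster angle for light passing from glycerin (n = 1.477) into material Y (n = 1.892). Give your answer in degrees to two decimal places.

tan θ_B = n₂/n₁ = 1.892/1.477 = 1.2810.
So θ_B = arctan 1.2810 = 52.02°.

θ_B ≈ 52.02°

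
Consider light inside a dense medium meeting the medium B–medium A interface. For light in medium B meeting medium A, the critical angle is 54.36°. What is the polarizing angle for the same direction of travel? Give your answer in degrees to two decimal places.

θ_B ≈ 39.10°

At the critical angle sin θ_c = n₂/n₁, giving n₂/n₁ = sin 54.36° = 0.8127.
Then tan θ_B = n₂/n₁ = 0.8127, so θ_B = arctan 0.8127 = 39.10°.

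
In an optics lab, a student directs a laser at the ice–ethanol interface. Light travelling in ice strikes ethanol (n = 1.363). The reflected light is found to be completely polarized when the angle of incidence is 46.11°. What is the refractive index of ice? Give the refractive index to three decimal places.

At Brewster's angle, tan θ_B = n₂/n₁ with n₁ on the incident side (ice) and n₂ on the transmitted side (ethanol).
n₁ = n₂ / tan θ_B = 1.363 / tan 46.11° = 1.311.

n ≈ 1.311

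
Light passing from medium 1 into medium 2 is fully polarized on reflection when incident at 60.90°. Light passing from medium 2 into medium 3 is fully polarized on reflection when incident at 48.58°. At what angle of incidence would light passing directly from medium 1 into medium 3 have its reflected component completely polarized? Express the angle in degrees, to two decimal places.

Each Brewster angle gives a ratio: n₂/n₁ = tan 60.90° = 1.7966, n₃/n₂ = tan 48.58° = 1.1335.
So n₃/n₁ = (n₂/n₁)(n₃/n₂) = 1.7966 × 1.1335 = 2.0365.
θ_B(1→3) = arctan(2.0365) = 63.85°.

θ_B ≈ 63.85°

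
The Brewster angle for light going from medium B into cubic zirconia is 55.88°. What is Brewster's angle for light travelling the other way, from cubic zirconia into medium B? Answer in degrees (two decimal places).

θ_B' ≈ 34.12°

Reversing the direction swaps n₁ and n₂, so tan θ_B' = 1/tan θ_B and θ_B' = 90° − θ_B.
Hence θ_B' = 90° − 55.88° = 34.12°.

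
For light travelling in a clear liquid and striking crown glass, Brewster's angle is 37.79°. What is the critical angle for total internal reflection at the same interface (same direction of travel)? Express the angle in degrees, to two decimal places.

From Brewster, n₂/n₁ = tan θ_B = tan 37.79° = 0.7754.
Then sin θ_c = n₂/n₁ = 0.7754, so θ_c = arcsin 0.7754 = 50.84°.

θ_c ≈ 50.84°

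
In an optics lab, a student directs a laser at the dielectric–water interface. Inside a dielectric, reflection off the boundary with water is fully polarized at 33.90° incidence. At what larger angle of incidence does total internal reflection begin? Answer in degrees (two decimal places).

θ_c ≈ 42.22°

From Brewster, n₂/n₁ = tan θ_B = tan 33.90° = 0.6720.
Then sin θ_c = n₂/n₁ = 0.6720, so θ_c = arcsin 0.6720 = 42.22°.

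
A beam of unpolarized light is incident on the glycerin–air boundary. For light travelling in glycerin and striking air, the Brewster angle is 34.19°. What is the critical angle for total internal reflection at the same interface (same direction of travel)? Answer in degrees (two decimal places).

n₂/n₁ = tan 34.19° = 0.6793; the critical angle satisfies sin θ_c = n₂/n₁.
θ_c = arcsin(0.6793) = 42.79°.

θ_c ≈ 42.79°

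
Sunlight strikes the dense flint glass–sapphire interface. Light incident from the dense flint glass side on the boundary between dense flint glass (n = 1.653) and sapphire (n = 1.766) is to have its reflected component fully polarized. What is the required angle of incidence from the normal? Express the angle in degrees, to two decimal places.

θ_B ≈ 46.89°

Here n₂/n₁ = 1.766/1.653 = 1.0684, and Brewster's law gives tan θ_B = n₂/n₁.
So θ_B = arctan 1.0684 = 46.89°.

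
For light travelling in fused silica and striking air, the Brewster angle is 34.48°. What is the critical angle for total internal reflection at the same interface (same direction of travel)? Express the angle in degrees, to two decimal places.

θ_c ≈ 43.37°

tan θ_B = n₂/n₁ = tan 34.48° = 0.6868.
Total internal reflection: sin θ_c = n₂/n₁ = 0.6868.
θ_c = arcsin(0.6868) = 43.37°.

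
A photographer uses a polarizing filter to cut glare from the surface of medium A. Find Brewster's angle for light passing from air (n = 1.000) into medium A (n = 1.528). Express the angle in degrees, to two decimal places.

tan θ_B = n₂/n₁ = 1.528/1.000 = 1.5280. Taking the arctangent, θ_B = 56.80°.

θ_B ≈ 56.80°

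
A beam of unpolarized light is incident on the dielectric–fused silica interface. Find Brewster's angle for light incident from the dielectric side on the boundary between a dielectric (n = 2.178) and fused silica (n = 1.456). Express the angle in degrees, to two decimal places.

θ_B ≈ 33.76°

Here n₂/n₁ = 1.456/2.178 = 0.6685, and Brewster's law gives tan θ_B = n₂/n₁.
So θ_B = arctan 0.6685 = 33.76°.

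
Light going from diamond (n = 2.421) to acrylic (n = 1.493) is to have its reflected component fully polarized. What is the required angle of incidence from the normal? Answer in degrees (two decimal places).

At Brewster's angle the reflected and refracted rays are perpendicular, which with Snell's law gives tan θ_B = n₂/n₁.
Brewster's condition: tan θ_B = n₂/n₁ = 1.493/2.421 = 0.6167. Taking the arctangent, θ_B = 31.66°.

θ_B ≈ 31.66°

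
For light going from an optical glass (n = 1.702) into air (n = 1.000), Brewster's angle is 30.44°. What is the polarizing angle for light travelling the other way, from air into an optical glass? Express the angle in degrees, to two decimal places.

θ_B' ≈ 59.56°

tan θ_B' = n₁/n₂ = 1/tan θ_B, so θ_B' = 90° − θ_B.
θ_B' = 90° − 30.44° = 59.56°.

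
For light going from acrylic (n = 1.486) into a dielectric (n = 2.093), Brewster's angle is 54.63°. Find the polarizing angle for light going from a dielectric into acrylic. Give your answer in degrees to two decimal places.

tan θ_B' = n₁/n₂ = 1/tan θ_B, so θ_B' = 90° − θ_B.
θ_B' = 90° − 54.63° = 35.37°.

θ_B' ≈ 35.37°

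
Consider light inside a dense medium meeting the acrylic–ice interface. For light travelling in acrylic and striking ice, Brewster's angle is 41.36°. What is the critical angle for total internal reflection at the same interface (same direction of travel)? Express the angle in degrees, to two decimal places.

From Brewster, n₂/n₁ = tan θ_B = tan 41.36° = 0.8804.
Then sin θ_c = n₂/n₁ = 0.8804, so θ_c = arcsin 0.8804 = 61.69°.

θ_c ≈ 61.69°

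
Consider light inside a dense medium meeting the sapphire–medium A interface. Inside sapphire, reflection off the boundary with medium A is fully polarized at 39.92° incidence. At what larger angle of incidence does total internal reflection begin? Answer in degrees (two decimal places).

θ_c ≈ 56.80°

n₂/n₁ = tan 39.92° = 0.8367; the critical angle satisfies sin θ_c = n₂/n₁.
θ_c = arcsin(0.8367) = 56.80°.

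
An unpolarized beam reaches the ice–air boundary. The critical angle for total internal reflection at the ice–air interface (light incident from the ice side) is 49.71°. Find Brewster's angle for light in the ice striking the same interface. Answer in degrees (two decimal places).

sin θ_c = n₂/n₁, so n₂/n₁ = sin 49.71° = 0.7628.
Brewster: tan θ_B = n₂/n₁ = 0.7628.
θ_B = arctan(0.7628) = 37.34°.

θ_B ≈ 37.34°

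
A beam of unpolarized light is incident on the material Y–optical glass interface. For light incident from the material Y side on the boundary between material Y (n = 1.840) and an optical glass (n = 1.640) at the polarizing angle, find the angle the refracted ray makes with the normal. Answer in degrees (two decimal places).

θ_t ≈ 48.29°

First find Brewster's angle: tan θ_B = 1.640/1.840 = 0.8913, giving θ_B = 41.71°.
The refracted ray is perpendicular to the reflected ray, so θ_t = 90° − θ_B = 48.29°.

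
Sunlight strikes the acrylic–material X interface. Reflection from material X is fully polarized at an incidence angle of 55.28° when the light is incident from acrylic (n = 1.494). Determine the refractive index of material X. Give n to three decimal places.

Brewster's law: tan θ_B = n₂/n₁ (light incident in acrylic, refracted into material X).
n₂ = n₁ tan θ_B = 1.494 × tan 55.28° = 2.156.

n ≈ 2.156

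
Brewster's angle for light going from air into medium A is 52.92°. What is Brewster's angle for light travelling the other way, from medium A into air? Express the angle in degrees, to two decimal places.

Reversing the direction swaps n₁ and n₂, so tan θ_B' = 1/tan θ_B and θ_B' = 90° − θ_B.
Hence θ_B' = 90° − 52.92° = 37.08°.

θ_B' ≈ 37.08°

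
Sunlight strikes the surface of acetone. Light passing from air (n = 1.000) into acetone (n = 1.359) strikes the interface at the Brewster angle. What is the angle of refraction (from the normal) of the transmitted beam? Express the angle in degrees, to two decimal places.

First find Brewster's angle: tan θ_B = 1.359/1.000 = 1.3590, giving θ_B = 53.65°.
At Brewster's angle the reflected and refracted rays are perpendicular, so θ_t = 90° − θ_B = 90° − 53.65° = 36.35°.

θ_t ≈ 36.35°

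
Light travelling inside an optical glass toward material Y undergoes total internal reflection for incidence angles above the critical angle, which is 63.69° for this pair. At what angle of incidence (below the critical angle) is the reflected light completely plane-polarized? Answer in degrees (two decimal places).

θ_B ≈ 41.87°

At the critical angle sin θ_c = n₂/n₁, giving n₂/n₁ = sin 63.69° = 0.8964.
Then tan θ_B = n₂/n₁ = 0.8964, so θ_B = arctan 0.8964 = 41.87°.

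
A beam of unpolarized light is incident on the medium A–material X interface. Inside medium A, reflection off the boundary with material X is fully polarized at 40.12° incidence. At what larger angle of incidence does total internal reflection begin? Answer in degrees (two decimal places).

θ_c ≈ 57.42°

n₂/n₁ = tan 40.12° = 0.8427; the critical angle satisfies sin θ_c = n₂/n₁.
θ_c = arcsin(0.8427) = 57.42°.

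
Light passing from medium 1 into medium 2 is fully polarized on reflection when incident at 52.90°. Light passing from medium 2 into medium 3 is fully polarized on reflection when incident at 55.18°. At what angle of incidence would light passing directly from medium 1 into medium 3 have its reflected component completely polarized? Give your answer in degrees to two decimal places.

tan θ_B(1→2) = n₂/n₁ = tan 52.90° = 1.3222.
tan θ_B(2→3) = n₃/n₂ = tan 55.18° = 1.4377.
Multiplying, n₃/n₁ = 1.3222 × 1.4377 = 1.9010, and θ_B(1→3) = arctan 1.9010 = 62.25°.

θ_B ≈ 62.25°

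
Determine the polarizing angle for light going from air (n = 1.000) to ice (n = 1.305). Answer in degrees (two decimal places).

At Brewster's angle the reflected and refracted rays are perpendicular, which with Snell's law gives tan θ_B = n₂/n₁.
Brewster's condition: tan θ_B = n₂/n₁ = 1.305/1.000 = 1.3050.
So θ_B = arctan 1.3050 = 52.54°.

θ_B ≈ 52.54°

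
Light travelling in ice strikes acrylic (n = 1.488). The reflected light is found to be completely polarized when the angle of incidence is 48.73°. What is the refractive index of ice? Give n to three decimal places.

At Brewster's angle, tan θ_B = n₂/n₁ with n₁ on the incident side (ice) and n₂ on the transmitted side (acrylic).
n₁ = n₂ / tan θ_B = 1.488 / tan 48.73° = 1.306.

n ≈ 1.306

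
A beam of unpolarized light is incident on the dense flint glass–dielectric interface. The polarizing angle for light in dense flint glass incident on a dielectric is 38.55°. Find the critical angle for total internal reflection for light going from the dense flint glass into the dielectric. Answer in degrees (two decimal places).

θ_c ≈ 52.83°

From Brewster, n₂/n₁ = tan θ_B = tan 38.55° = 0.7969.
Then sin θ_c = n₂/n₁ = 0.7969, so θ_c = arcsin 0.7969 = 52.83°.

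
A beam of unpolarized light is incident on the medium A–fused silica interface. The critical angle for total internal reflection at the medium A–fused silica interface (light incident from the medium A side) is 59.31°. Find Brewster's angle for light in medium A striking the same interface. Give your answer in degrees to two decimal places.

sin θ_c = n₂/n₁, so n₂/n₁ = sin 59.31° = 0.8599.
Brewster: tan θ_B = n₂/n₁ = 0.8599.
θ_B = arctan(0.8599) = 40.69°.

θ_B ≈ 40.69°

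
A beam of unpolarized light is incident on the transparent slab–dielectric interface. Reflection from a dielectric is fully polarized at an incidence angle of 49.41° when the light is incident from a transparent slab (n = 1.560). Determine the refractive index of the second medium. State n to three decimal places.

Brewster's law: tan θ_B = n₂/n₁ (light incident in a transparent slab, refracted into a dielectric).
n₂ = n₁ tan θ_B = 1.560 × tan 49.41° = 1.821.

n ≈ 1.821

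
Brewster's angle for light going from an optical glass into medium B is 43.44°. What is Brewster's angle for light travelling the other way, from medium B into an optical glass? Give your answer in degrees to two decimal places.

θ_B' ≈ 46.56°

tan θ_B' = n₁/n₂ = 1/tan θ_B, so θ_B' = 90° − θ_B.
θ_B' = 90° − 43.44° = 46.56°.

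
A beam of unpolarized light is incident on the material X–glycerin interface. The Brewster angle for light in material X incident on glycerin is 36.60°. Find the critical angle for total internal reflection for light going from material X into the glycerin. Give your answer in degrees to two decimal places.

θ_c ≈ 47.96°

n₂/n₁ = tan 36.60° = 0.7427; the critical angle satisfies sin θ_c = n₂/n₁.
θ_c = arcsin(0.7427) = 47.96°.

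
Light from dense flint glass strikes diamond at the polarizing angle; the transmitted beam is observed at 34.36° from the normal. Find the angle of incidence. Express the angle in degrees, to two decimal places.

At Brewster's angle the reflected and refracted rays are perpendicular, so θ_B + θ_t = 90°.
θ_B = 90° − 34.36° = 55.64°.

θ_B ≈ 55.64°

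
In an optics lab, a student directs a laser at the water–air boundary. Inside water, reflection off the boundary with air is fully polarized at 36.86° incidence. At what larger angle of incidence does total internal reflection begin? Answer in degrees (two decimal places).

From Brewster, n₂/n₁ = tan θ_B = tan 36.86° = 0.7497.
Then sin θ_c = n₂/n₁ = 0.7497, so θ_c = arcsin 0.7497 = 48.57°.

θ_c ≈ 48.57°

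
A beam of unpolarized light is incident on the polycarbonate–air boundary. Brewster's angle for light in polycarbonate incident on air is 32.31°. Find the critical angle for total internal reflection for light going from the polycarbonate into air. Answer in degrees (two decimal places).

tan θ_B = n₂/n₁ = tan 32.31° = 0.6324.
Total internal reflection: sin θ_c = n₂/n₁ = 0.6324.
θ_c = arcsin(0.6324) = 39.23°.

θ_c ≈ 39.23°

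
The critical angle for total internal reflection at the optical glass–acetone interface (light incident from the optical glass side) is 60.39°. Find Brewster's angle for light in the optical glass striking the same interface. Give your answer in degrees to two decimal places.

sin θ_c = n₂/n₁, so n₂/n₁ = sin 60.39° = 0.8694.
Brewster: tan θ_B = n₂/n₁ = 0.8694.
θ_B = arctan(0.8694) = 41.00°.

θ_B ≈ 41.00°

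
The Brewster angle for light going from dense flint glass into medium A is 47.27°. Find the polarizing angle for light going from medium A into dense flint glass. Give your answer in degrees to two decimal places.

tan θ_B' = n₁/n₂ = 1/tan θ_B, so θ_B' = 90° − θ_B.
θ_B' = 90° − 47.27° = 42.73°.

θ_B' ≈ 42.73°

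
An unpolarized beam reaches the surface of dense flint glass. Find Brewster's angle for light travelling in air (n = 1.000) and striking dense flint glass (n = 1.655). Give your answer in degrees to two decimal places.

θ_B ≈ 58.86°

The reflected p-component vanishes when tan θ_B = n₂/n₁.
Here n₂/n₁ = 1.655/1.000 = 1.6550, and Brewster's law gives tan θ_B = n₂/n₁.
So θ_B = arctan 1.6550 = 58.86°.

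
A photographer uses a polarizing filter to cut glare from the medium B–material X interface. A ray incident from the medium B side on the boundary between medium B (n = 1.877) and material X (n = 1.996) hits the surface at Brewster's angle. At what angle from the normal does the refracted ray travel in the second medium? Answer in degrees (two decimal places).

θ_t ≈ 43.24°

tan θ_B = n₂/n₁ = 1.996/1.877 = 1.0634, so θ_B = 46.76°.
Since θ_B + θ_t = 90° at Brewster incidence, θ_t = 90° − 46.76° = 43.24°.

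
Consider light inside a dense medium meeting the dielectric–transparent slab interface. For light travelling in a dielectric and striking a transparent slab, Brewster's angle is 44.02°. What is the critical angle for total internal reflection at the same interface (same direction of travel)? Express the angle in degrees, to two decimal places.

tan θ_B = n₂/n₁ = tan 44.02° = 0.9664.
Total internal reflection: sin θ_c = n₂/n₁ = 0.9664.
θ_c = arcsin(0.9664) = 75.10°.

θ_c ≈ 75.10°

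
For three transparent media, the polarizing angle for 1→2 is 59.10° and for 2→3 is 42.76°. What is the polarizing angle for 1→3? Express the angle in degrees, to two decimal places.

θ_B ≈ 57.09°

n₂/n₁ = tan 59.10° = 1.6709 and n₃/n₂ = tan 42.76° = 0.9247.
n₃/n₁ = 1.5451. Then tan θ_B(1→3) = n₃/n₁, so θ_B(1→3) = arctan(1.5451) = 57.09°.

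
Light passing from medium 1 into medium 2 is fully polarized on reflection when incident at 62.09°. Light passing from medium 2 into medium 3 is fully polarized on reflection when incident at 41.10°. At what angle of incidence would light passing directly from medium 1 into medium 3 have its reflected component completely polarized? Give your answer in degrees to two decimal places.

tan θ_B(1→2) = n₂/n₁ = tan 62.09° = 1.8879.
tan θ_B(2→3) = n₃/n₂ = tan 41.10° = 0.8724.
Multiplying, n₃/n₁ = 1.8879 × 0.8724 = 1.6469, and θ_B(1→3) = arctan 1.6469 = 58.73°.

θ_B ≈ 58.73°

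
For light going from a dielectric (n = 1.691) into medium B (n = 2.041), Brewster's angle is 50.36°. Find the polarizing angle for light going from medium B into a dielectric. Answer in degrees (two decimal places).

tan θ_B' = n₁/n₂ = 1/tan θ_B, so θ_B' = 90° − θ_B.
θ_B' = 90° − 50.36° = 39.64°.

θ_B' ≈ 39.64°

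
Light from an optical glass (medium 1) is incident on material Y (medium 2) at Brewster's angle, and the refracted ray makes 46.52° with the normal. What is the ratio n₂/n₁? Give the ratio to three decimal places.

n₂/n₁ ≈ 0.948

θ_B + θ_t = 90°, so θ_B = 90° − 46.52° = 43.48°.
tan θ_B = n₂/n₁, so n₂/n₁ = tan 43.48° = 0.948.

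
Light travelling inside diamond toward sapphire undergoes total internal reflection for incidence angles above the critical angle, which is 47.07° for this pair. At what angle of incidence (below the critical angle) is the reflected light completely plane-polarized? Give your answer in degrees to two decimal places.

θ_B ≈ 36.21°

sin θ_c = n₂/n₁, so n₂/n₁ = sin 47.07° = 0.7322.
Brewster: tan θ_B = n₂/n₁ = 0.7322.
θ_B = arctan(0.7322) = 36.21°.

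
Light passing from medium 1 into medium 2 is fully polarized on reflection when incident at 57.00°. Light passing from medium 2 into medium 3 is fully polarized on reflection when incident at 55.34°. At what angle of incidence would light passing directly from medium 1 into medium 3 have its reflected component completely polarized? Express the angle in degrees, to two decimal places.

θ_B ≈ 65.82°

n₂/n₁ = tan 57.00° = 1.5399 and n₃/n₂ = tan 55.34° = 1.4463.
So n₃/n₁ = (n₂/n₁)(n₃/n₂) = 1.5399 × 1.4463 = 2.2272.
θ_B(1→3) = arctan(2.2272) = 65.82°.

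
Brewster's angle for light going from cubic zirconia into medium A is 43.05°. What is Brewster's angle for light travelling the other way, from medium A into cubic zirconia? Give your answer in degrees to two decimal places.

θ_B' ≈ 46.95°

tan θ_B' = n₁/n₂ = 1/tan θ_B, so θ_B' = 90° − θ_B.
θ_B' = 90° − 43.05° = 46.95°.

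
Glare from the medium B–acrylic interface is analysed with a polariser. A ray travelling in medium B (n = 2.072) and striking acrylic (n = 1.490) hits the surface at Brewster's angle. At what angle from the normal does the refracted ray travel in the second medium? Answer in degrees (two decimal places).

θ_t ≈ 54.28°

tan θ_B = n₂/n₁ = 1.490/2.072 = 0.7191, so θ_B = 35.72°.
Since θ_B + θ_t = 90° at Brewster incidence, θ_t = 90° − 35.72° = 54.28°.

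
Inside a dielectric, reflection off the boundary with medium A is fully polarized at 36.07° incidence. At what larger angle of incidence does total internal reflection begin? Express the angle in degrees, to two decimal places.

From Brewster, n₂/n₁ = tan θ_B = tan 36.07° = 0.7284.
Then sin θ_c = n₂/n₁ = 0.7284, so θ_c = arcsin 0.7284 = 46.75°.

θ_c ≈ 46.75°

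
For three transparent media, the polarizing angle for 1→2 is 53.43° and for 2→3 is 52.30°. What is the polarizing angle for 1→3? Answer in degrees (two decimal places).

tan θ_B(1→2) = n₂/n₁ = tan 53.43° = 1.3480.
tan θ_B(2→3) = n₃/n₂ = tan 52.30° = 1.2938.
So n₃/n₁ = (n₂/n₁)(n₃/n₂) = 1.3480 × 1.2938 = 1.7441.
θ_B(1→3) = arctan(1.7441) = 60.17°.

θ_B ≈ 60.17°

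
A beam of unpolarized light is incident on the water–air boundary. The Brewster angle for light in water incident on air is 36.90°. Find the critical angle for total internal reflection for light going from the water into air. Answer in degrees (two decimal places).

From Brewster, n₂/n₁ = tan θ_B = tan 36.90° = 0.7508.
Then sin θ_c = n₂/n₁ = 0.7508, so θ_c = arcsin 0.7508 = 48.66°.

θ_c ≈ 48.66°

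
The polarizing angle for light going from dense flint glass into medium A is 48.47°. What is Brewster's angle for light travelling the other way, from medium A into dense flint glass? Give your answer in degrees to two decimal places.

θ_B' ≈ 41.53°

The two Brewster angles are complementary: θ_B' = 90° − θ_B = 90° − 48.47° = 41.53°.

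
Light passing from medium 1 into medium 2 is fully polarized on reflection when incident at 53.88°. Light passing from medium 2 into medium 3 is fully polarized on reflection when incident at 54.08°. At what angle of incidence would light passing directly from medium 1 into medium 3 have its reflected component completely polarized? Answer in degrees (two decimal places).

θ_B ≈ 62.14°

Each Brewster angle gives a ratio: n₂/n₁ = tan 53.88° = 1.3703, n₃/n₂ = tan 54.08° = 1.3804.
Multiplying, n₃/n₁ = 1.3703 × 1.3804 = 1.8917, and θ_B(1→3) = arctan 1.8917 = 62.14°.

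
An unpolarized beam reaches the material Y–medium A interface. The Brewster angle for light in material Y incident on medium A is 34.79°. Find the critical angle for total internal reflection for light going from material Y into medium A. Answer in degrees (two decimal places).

n₂/n₁ = tan 34.79° = 0.6948; the critical angle satisfies sin θ_c = n₂/n₁.
θ_c = arcsin(0.6948) = 44.01°.

θ_c ≈ 44.01°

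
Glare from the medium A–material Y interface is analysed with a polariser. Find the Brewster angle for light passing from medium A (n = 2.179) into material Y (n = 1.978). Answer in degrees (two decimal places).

θ_B ≈ 42.23°

At Brewster's angle the reflected and refracted rays are perpendicular, which with Snell's law gives tan θ_B = n₂/n₁.
tan θ_B = n₂/n₁ = 1.978/2.179 = 0.9078.
θ_B = arctan(0.9078) = 42.23°.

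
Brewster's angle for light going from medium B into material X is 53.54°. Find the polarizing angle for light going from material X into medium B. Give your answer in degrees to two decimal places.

tan θ_B' = n₁/n₂ = 1/tan θ_B, so θ_B' = 90° − θ_B.
θ_B' = 90° − 53.54° = 36.46°.

θ_B' ≈ 36.46°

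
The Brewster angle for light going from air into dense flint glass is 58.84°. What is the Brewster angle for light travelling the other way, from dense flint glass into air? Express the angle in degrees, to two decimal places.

θ_B' ≈ 31.16°

tan θ_B' = n₁/n₂ = 1/tan θ_B, so θ_B' = 90° − θ_B.
θ_B' = 90° − 58.84° = 31.16°.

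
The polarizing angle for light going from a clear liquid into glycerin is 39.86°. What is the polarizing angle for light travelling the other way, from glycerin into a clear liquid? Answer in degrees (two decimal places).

tan θ_B' = n₁/n₂ = 1/tan θ_B, so θ_B' = 90° − θ_B.
θ_B' = 90° − 39.86° = 50.14°.

θ_B' ≈ 50.14°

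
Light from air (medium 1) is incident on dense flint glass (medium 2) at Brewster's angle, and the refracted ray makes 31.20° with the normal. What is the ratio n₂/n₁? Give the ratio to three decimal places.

n₂/n₁ ≈ 1.651

θ_B + θ_t = 90°, so θ_B = 90° − 31.20° = 58.80°.
tan θ_B = n₂/n₁, so n₂/n₁ = tan 58.80° = 1.651.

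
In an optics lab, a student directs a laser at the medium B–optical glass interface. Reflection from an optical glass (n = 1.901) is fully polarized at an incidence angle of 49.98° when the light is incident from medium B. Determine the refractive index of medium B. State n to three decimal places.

At Brewster's angle, tan θ_B = n₂/n₁ with n₁ on the incident side (medium B) and n₂ on the transmitted side (an optical glass).
n₁ = n₂ / tan θ_B = 1.901 / tan 49.98° = 1.596.

n ≈ 1.596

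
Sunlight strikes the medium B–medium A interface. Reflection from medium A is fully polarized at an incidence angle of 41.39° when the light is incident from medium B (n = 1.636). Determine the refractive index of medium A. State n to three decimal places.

Full polarization of the reflected beam means tan θ_B = n₂/n₁, where n₁ is the incident medium (medium B).
n₂ = n₁ tan θ_B = 1.636 × tan 41.39° = 1.442.

n ≈ 1.442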